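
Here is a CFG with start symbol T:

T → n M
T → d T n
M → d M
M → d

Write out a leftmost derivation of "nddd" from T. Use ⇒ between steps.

T⇒nM⇒ndM⇒nddM⇒nddd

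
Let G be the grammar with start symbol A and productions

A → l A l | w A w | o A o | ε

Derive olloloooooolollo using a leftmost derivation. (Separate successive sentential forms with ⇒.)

A ⇒ oAo ⇒ olAlo ⇒ ollAllo ⇒ olloAollo ⇒ ollolAlollo ⇒ olloloAolollo ⇒ ollolooAoolollo ⇒ olloloooAooolollo ⇒ olloloooooolollo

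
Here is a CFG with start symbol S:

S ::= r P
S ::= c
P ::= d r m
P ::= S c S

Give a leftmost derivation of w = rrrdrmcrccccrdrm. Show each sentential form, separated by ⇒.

S⇒rP⇒rScS⇒rrPcS⇒rrScScS⇒rrrPcScS⇒rrrdrmcScS⇒rrrdrmcrPcS⇒rrrdrmcrScScS⇒rrrdrmcrccScS⇒rrrdrmcrccccS⇒rrrdrmcrccccrP⇒rrrdrmcrccccrdrm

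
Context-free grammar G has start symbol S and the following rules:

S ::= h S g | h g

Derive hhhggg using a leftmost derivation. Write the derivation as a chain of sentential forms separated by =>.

S => hSg   [S ::= h S g]
hSg => hhSgg   [S ::= h S g]
hhSgg => hhhggg   [S ::= h g]

S => hSg => hhSgg => hhhggg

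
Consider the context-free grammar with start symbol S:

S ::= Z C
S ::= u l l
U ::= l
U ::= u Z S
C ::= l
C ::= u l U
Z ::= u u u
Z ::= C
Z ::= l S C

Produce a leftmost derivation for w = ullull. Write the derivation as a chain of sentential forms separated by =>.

S => ZC   [S ::= Z C]
ZC => CC   [Z ::= C]
CC => ulUC   [C ::= u l U]
ulUC => ullC   [U ::= l]
ullC => ullulU   [C ::= u l U]
ullulU => ullull   [U ::= l]

S => ZC => CC => ulUC => ullC => ullulU => ullull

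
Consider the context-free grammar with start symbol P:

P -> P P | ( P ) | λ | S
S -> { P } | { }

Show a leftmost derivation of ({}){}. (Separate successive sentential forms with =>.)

P => PP => (P)P => (S)P => ({})P => ({})S => ({}){}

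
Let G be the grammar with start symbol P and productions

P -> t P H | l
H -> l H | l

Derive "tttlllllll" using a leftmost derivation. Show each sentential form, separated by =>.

P => tPH => ttPHH => tttPHHH => tttlHHH => tttllHHH => tttlllHHH => tttllllHH => tttlllllH => tttllllllH => tttlllllll

P => tPH   [P -> t P H]
tPH => ttPHH   [P -> t P H]
ttPHH => tttPHHH   [P -> t P H]
tttPHHH => tttlHHH   [P -> l]
tttlHHH => tttllHHH   [H -> l H]
tttllHHH => tttlllHHH   [H -> l H]
tttlllHHH => tttllllHH   [H -> l]
tttllllHH => tttlllllH   [H -> l]
tttlllllH => tttllllllH   [H -> l H]
tttllllllH => tttlllllll   [H -> l]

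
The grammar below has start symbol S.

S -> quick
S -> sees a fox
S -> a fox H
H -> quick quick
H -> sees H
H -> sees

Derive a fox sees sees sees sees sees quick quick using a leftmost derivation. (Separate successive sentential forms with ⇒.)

S ⇒ a fox H ⇒ a fox sees H ⇒ a fox sees sees H ⇒ a fox sees sees sees H ⇒ a fox sees sees sees sees H ⇒ a fox sees sees sees sees sees H ⇒ a fox sees sees sees sees sees quick quick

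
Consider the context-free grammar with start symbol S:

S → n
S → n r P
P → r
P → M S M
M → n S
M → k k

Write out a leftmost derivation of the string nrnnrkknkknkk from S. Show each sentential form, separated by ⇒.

S ⇒ nrP ⇒ nrMSM ⇒ nrnSSM ⇒ nrnnrPSM ⇒ nrnnrMSMSM ⇒ nrnnrkkSMSM ⇒ nrnnrkknMSM ⇒ nrnnrkknkkSM ⇒ nrnnrkknkknM ⇒ nrnnrkknkknkk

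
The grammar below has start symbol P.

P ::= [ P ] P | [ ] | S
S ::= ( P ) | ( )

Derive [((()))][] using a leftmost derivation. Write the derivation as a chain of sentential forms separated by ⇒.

P ⇒ [P]P   [P ::= [ P ] P]
[P]P ⇒ [S]P   [P ::= S]
[S]P ⇒ [(P)]P   [S ::= ( P )]
[(P)]P ⇒ [(S)]P   [P ::= S]
[(S)]P ⇒ [((P))]P   [S ::= ( P )]
[((P))]P ⇒ [((S))]P   [P ::= S]
[((S))]P ⇒ [((()))]P   [S ::= ( )]
[((()))]P ⇒ [((()))][]   [P ::= [ ]]

P⇒[P]P⇒[S]P⇒[(P)]P⇒[(S)]P⇒[((P))]P⇒[((S))]P⇒[((()))]P⇒[((()))][]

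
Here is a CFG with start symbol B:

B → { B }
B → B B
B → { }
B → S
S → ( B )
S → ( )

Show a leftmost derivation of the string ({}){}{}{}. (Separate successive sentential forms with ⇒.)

B⇒BB⇒BBB⇒BBBB⇒SBBB⇒(B)BBB⇒({})BBB⇒({}){}BB⇒({}){}{}B⇒({}){}{}{}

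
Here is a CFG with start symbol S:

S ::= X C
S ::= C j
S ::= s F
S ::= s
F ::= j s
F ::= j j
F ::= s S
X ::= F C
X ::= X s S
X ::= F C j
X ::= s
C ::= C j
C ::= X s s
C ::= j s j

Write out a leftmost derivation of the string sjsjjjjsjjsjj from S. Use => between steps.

S => XC => FCC => sSCC => sCjCC => sCjjCC => sjsjjjCC => sjsjjjjsjC => sjsjjjjsjCj => sjsjjjjsjjsjj

S => XC   [S ::= X C]
XC => FCC   [X ::= F C]
FCC => sSCC   [F ::= s S]
sSCC => sCjCC   [S ::= C j]
sCjCC => sCjjCC   [C ::= C j]
sCjjCC => sjsjjjCC   [C ::= j s j]
sjsjjjCC => sjsjjjjsjC   [C ::= j s j]
sjsjjjjsjC => sjsjjjjsjCj   [C ::= C j]
sjsjjjjsjCj => sjsjjjjsjjsjj   [C ::= j s j]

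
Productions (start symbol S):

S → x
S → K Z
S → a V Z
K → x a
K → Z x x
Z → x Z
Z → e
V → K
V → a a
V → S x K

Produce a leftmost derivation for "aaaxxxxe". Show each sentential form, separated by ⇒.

S ⇒ aVZ ⇒ aaaZ ⇒ aaaxZ ⇒ aaaxxZ ⇒ aaaxxxZ ⇒ aaaxxxxZ ⇒ aaaxxxxe

S ⇒ aVZ   [S → a V Z]
aVZ ⇒ aaaZ   [V → a a]
aaaZ ⇒ aaaxZ   [Z → x Z]
aaaxZ ⇒ aaaxxZ   [Z → x Z]
aaaxxZ ⇒ aaaxxxZ   [Z → x Z]
aaaxxxZ ⇒ aaaxxxxZ   [Z → x Z]
aaaxxxxZ ⇒ aaaxxxxe   [Z → e]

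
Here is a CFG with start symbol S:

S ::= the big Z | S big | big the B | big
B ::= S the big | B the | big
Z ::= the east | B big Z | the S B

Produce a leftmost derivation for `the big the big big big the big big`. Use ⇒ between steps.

S ⇒ S big ⇒ S big big ⇒ the big Z big big ⇒ the big the S B big big ⇒ the big the S big B big big ⇒ the big the big big B big big ⇒ the big the big big B the big big ⇒ the big the big big big the big big

S ⇒ S big   [S ::= S big]
S big ⇒ S big big   [S ::= S big]
S big big ⇒ the big Z big big   [S ::= the big Z]
the big Z big big ⇒ the big the S B big big   [Z ::= the S B]
the big the S B big big ⇒ the big the S big B big big   [S ::= S big]
the big the S big B big big ⇒ the big the big big B big big   [S ::= big]
the big the big big B big big ⇒ the big the big big B the big big   [B ::= B the]
the big the big big B the big big ⇒ the big the big big big the big big   [B ::= big]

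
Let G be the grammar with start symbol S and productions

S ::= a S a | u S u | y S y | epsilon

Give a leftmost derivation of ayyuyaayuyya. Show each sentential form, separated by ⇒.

S ⇒ aSa   [S ::= a S a]
aSa ⇒ aySya   [S ::= y S y]
aySya ⇒ ayySyya   [S ::= y S y]
ayySyya ⇒ ayyuSuyya   [S ::= u S u]
ayyuSuyya ⇒ ayyuySyuyya   [S ::= y S y]
ayyuySyuyya ⇒ ayyuyaSayuyya   [S ::= a S a]
ayyuyaSayuyya ⇒ ayyuyaayuyya   [S ::= epsilon]

S ⇒ aSa ⇒ aySya ⇒ ayySyya ⇒ ayyuSuyya ⇒ ayyuySyuyya ⇒ ayyuyaSayuyya ⇒ ayyuyaayuyya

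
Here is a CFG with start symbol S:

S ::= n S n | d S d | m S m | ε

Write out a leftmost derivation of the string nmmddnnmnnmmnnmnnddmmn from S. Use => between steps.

S=>nSn=>nmSmn=>nmmSmmn=>nmmdSdmmn=>nmmddSddmmn=>nmmddnSnddmmn=>nmmddnnSnnddmmn=>nmmddnnmSmnnddmmn=>nmmddnnmnSnmnnddmmn=>nmmddnnmnnSnnmnnddmmn=>nmmddnnmnnmSmnnmnnddmmn=>nmmddnnmnnmmnnmnnddmmn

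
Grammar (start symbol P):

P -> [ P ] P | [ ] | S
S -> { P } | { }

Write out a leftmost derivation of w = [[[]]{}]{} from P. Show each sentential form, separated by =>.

P => [P]P => [[P]P]P => [[[]]P]P => [[[]]S]P => [[[]]{}]P => [[[]]{}]S => [[[]]{}]{}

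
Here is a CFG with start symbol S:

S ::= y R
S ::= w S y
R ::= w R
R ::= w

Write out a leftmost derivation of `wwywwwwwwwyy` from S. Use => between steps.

S => wSy => wwSyy => wwyRyy => wwywRyy => wwywwRyy => wwywwwRyy => wwywwwwRyy => wwywwwwwRyy => wwywwwwwwRyy => wwywwwwwwwyy

S => wSy   [S ::= w S y]
wSy => wwSyy   [S ::= w S y]
wwSyy => wwyRyy   [S ::= y R]
wwyRyy => wwywRyy   [R ::= w R]
wwywRyy => wwywwRyy   [R ::= w R]
wwywwRyy => wwywwwRyy   [R ::= w R]
wwywwwRyy => wwywwwwRyy   [R ::= w R]
wwywwwwRyy => wwywwwwwRyy   [R ::= w R]
wwywwwwwRyy => wwywwwwwwRyy   [R ::= w R]
wwywwwwwwRyy => wwywwwwwwwyy   [R ::= w]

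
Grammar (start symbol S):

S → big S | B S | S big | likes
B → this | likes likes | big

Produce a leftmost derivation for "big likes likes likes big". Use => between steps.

S => B S => big S => big B S => big likes likes S => big likes likes S big => big likes likes likes big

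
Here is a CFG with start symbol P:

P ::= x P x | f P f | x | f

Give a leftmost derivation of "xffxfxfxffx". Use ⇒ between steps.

P⇒xPx⇒xfPfx⇒xffPffx⇒xffxPxffx⇒xffxfPfxffx⇒xffxfxfxffx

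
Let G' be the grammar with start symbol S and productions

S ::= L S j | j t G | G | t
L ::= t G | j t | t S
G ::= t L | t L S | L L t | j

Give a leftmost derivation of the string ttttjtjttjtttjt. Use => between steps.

S=>G=>tLS=>ttSS=>ttLSjS=>tttSSjS=>tttGSjS=>tttLLtSjS=>ttttGLtSjS=>ttttLLtLtSjS=>ttttjtLtLtSjS=>ttttjtjttLtSjS=>ttttjtjttjttSjS=>ttttjtjttjtttjS=>ttttjtjttjtttjt

S => G   [S ::= G]
G => tLS   [G ::= t L S]
tLS => ttSS   [L ::= t S]
ttSS => ttLSjS   [S ::= L S j]
ttLSjS => tttSSjS   [L ::= t S]
tttSSjS => tttGSjS   [S ::= G]
tttGSjS => tttLLtSjS   [G ::= L L t]
tttLLtSjS => ttttGLtSjS   [L ::= t G]
ttttGLtSjS => ttttLLtLtSjS   [G ::= L L t]
ttttLLtLtSjS => ttttjtLtLtSjS   [L ::= j t]
ttttjtLtLtSjS => ttttjtjttLtSjS   [L ::= j t]
ttttjtjttLtSjS => ttttjtjttjttSjS   [L ::= j t]
ttttjtjttjttSjS => ttttjtjttjtttjS   [S ::= t]
ttttjtjttjtttjS => ttttjtjttjtttjt   [S ::= t]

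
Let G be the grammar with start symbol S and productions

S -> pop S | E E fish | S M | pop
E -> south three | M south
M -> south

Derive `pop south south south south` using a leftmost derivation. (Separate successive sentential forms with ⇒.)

S ⇒ S M   [S -> S M]
S M ⇒ S M M   [S -> S M]
S M M ⇒ S M M M   [S -> S M]
S M M M ⇒ S M M M M   [S -> S M]
S M M M M ⇒ pop M M M M   [S -> pop]
pop M M M M ⇒ pop south M M M   [M -> south]
pop south M M M ⇒ pop south south M M   [M -> south]
pop south south M M ⇒ pop south south south M   [M -> south]
pop south south south M ⇒ pop south south south south   [M -> south]

S ⇒ S M ⇒ S M M ⇒ S M M M ⇒ S M M M M ⇒ pop M M M M ⇒ pop south M M M ⇒ pop south south M M ⇒ pop south south south M ⇒ pop south south south south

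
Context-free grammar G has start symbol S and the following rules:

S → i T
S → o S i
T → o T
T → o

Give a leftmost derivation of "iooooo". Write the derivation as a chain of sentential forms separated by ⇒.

S⇒iT⇒ioT⇒iooT⇒ioooT⇒iooooT⇒iooooo

S ⇒ iT   [S → i T]
iT ⇒ ioT   [T → o T]
ioT ⇒ iooT   [T → o T]
iooT ⇒ ioooT   [T → o T]
ioooT ⇒ iooooT   [T → o T]
iooooT ⇒ iooooo   [T → o]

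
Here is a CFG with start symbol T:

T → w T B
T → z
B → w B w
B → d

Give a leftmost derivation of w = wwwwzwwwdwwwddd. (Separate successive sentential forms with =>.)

T=>wTB=>wwTBB=>wwwTBBB=>wwwwTBBBB=>wwwwzBBBB=>wwwwzwBwBBB=>wwwwzwwBwwBBB=>wwwwzwwwBwwwBBB=>wwwwzwwwdwwwBBB=>wwwwzwwwdwwwdBB=>wwwwzwwwdwwwddB=>wwwwzwwwdwwwddd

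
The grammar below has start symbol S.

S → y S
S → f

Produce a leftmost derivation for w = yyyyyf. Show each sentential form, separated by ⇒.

S ⇒ yS ⇒ yyS ⇒ yyyS ⇒ yyyyS ⇒ yyyyyS ⇒ yyyyyf

S ⇒ yS   [S → y S]
yS ⇒ yyS   [S → y S]
yyS ⇒ yyyS   [S → y S]
yyyS ⇒ yyyyS   [S → y S]
yyyyS ⇒ yyyyyS   [S → y S]
yyyyyS ⇒ yyyyyf   [S → f]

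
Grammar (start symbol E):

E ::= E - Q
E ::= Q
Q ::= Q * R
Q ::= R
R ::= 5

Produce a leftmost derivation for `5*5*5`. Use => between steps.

E => Q   [E ::= Q]
Q => Q*R   [Q ::= Q * R]
Q*R => Q*R*R   [Q ::= Q * R]
Q*R*R => R*R*R   [Q ::= R]
R*R*R => 5*R*R   [R ::= 5]
5*R*R => 5*5*R   [R ::= 5]
5*5*R => 5*5*5   [R ::= 5]

E => Q => Q*R => Q*R*R => R*R*R => 5*R*R => 5*5*R => 5*5*5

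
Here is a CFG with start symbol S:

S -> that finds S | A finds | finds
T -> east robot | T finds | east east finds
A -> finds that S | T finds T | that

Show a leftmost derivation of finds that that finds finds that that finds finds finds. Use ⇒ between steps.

S ⇒ A finds ⇒ finds that S finds ⇒ finds that that finds S finds ⇒ finds that that finds A finds finds ⇒ finds that that finds finds that S finds finds ⇒ finds that that finds finds that A finds finds finds ⇒ finds that that finds finds that that finds finds finds

S ⇒ A finds   [S -> A finds]
A finds ⇒ finds that S finds   [A -> finds that S]
finds that S finds ⇒ finds that that finds S finds   [S -> that finds S]
finds that that finds S finds ⇒ finds that that finds A finds finds   [S -> A finds]
finds that that finds A finds finds ⇒ finds that that finds finds that S finds finds   [A -> finds that S]
finds that that finds finds that S finds finds ⇒ finds that that finds finds that A finds finds finds   [S -> A finds]
finds that that finds finds that A finds finds finds ⇒ finds that that finds finds that that finds finds finds   [A -> that]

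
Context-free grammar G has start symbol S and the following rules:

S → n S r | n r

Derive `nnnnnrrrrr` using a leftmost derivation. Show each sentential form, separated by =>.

S => nSr => nnSrr => nnnSrrr => nnnnSrrrr => nnnnnrrrrr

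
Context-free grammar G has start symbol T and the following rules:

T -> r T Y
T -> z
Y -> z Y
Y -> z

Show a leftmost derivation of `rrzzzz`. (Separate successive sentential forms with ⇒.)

T⇒rTY⇒rrTYY⇒rrzYY⇒rrzzY⇒rrzzzY⇒rrzzzz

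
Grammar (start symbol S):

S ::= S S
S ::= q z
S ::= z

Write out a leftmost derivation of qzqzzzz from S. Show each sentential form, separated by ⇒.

S ⇒ SS ⇒ SSS ⇒ qzSS ⇒ qzSSS ⇒ qzqzSS ⇒ qzqzSSS ⇒ qzqzzSS ⇒ qzqzzzS ⇒ qzqzzzz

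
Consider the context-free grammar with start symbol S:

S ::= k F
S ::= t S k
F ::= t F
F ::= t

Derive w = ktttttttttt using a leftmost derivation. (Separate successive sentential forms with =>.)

S => kF   [S ::= k F]
kF => ktF   [F ::= t F]
ktF => kttF   [F ::= t F]
kttF => ktttF   [F ::= t F]
ktttF => kttttF   [F ::= t F]
kttttF => ktttttF   [F ::= t F]
ktttttF => kttttttF   [F ::= t F]
kttttttF => ktttttttF   [F ::= t F]
ktttttttF => kttttttttF   [F ::= t F]
kttttttttF => ktttttttttF   [F ::= t F]
ktttttttttF => ktttttttttt   [F ::= t]

S => kF => ktF => kttF => ktttF => kttttF => ktttttF => kttttttF => ktttttttF => kttttttttF => ktttttttttF => ktttttttttt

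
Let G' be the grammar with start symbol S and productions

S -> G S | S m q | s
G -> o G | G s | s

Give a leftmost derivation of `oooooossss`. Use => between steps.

S=>GS=>oGS=>ooGS=>ooGsS=>ooGssS=>oooGssS=>ooooGssS=>oooooGssS=>ooooooGssS=>oooooosssS=>oooooossss

S => GS   [S -> G S]
GS => oGS   [G -> o G]
oGS => ooGS   [G -> o G]
ooGS => ooGsS   [G -> G s]
ooGsS => ooGssS   [G -> G s]
ooGssS => oooGssS   [G -> o G]
oooGssS => ooooGssS   [G -> o G]
ooooGssS => oooooGssS   [G -> o G]
oooooGssS => ooooooGssS   [G -> o G]
ooooooGssS => oooooosssS   [G -> s]
oooooosssS => oooooossss   [S -> s]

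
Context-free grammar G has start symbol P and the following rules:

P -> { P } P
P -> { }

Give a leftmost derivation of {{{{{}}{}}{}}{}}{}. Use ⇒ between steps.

P ⇒ {P}P ⇒ {{P}P}P ⇒ {{{P}P}P}P ⇒ {{{{P}P}P}P}P ⇒ {{{{{}}P}P}P}P ⇒ {{{{{}}{}}P}P}P ⇒ {{{{{}}{}}{}}P}P ⇒ {{{{{}}{}}{}}{}}P ⇒ {{{{{}}{}}{}}{}}{}

P ⇒ {P}P   [P -> { P } P]
{P}P ⇒ {{P}P}P   [P -> { P } P]
{{P}P}P ⇒ {{{P}P}P}P   [P -> { P } P]
{{{P}P}P}P ⇒ {{{{P}P}P}P}P   [P -> { P } P]
{{{{P}P}P}P}P ⇒ {{{{{}}P}P}P}P   [P -> { }]
{{{{{}}P}P}P}P ⇒ {{{{{}}{}}P}P}P   [P -> { }]
{{{{{}}{}}P}P}P ⇒ {{{{{}}{}}{}}P}P   [P -> { }]
{{{{{}}{}}{}}P}P ⇒ {{{{{}}{}}{}}{}}P   [P -> { }]
{{{{{}}{}}{}}{}}P ⇒ {{{{{}}{}}{}}{}}{}   [P -> { }]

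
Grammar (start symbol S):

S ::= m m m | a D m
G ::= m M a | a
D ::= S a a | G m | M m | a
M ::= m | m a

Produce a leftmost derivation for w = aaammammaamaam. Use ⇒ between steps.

S ⇒ aDm   [S ::= a D m]
aDm ⇒ aSaam   [D ::= S a a]
aSaam ⇒ aaDmaam   [S ::= a D m]
aaDmaam ⇒ aaSaamaam   [D ::= S a a]
aaSaamaam ⇒ aaaDmaamaam   [S ::= a D m]
aaaDmaamaam ⇒ aaaGmmaamaam   [D ::= G m]
aaaGmmaamaam ⇒ aaamMammaamaam   [G ::= m M a]
aaamMammaamaam ⇒ aaammammaamaam   [M ::= m]

S⇒aDm⇒aSaam⇒aaDmaam⇒aaSaamaam⇒aaaDmaamaam⇒aaaGmmaamaam⇒aaamMammaamaam⇒aaammammaamaam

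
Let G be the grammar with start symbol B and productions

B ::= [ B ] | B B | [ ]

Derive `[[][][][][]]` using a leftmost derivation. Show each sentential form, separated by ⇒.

B ⇒ [B]   [B ::= [ B ]]
[B] ⇒ [BB]   [B ::= B B]
[BB] ⇒ [BBB]   [B ::= B B]
[BBB] ⇒ [BBBB]   [B ::= B B]
[BBBB] ⇒ [BBBBB]   [B ::= B B]
[BBBBB] ⇒ [[]BBBB]   [B ::= [ ]]
[[]BBBB] ⇒ [[][]BBB]   [B ::= [ ]]
[[][]BBB] ⇒ [[][][]BB]   [B ::= [ ]]
[[][][]BB] ⇒ [[][][][]B]   [B ::= [ ]]
[[][][][]B] ⇒ [[][][][][]]   [B ::= [ ]]

B⇒[B]⇒[BB]⇒[BBB]⇒[BBBB]⇒[BBBBB]⇒[[]BBBB]⇒[[][]BBB]⇒[[][][]BB]⇒[[][][][]B]⇒[[][][][][]]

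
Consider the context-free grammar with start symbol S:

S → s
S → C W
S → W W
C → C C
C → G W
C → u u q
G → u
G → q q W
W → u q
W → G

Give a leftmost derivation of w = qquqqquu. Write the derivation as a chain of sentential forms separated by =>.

S=>CW=>GWW=>qqWWW=>qquqWW=>qquqGW=>qquqqqWW=>qquqqqGW=>qquqqquW=>qquqqquG=>qquqqquu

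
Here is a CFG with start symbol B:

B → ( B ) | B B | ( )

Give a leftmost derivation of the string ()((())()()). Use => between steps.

B => BB => ()B => ()(B) => ()(BB) => ()(BBB) => ()((B)BB) => ()((())BB) => ()((())()B) => ()((())()())

B => BB   [B → B B]
BB => ()B   [B → ( )]
()B => ()(B)   [B → ( B )]
()(B) => ()(BB)   [B → B B]
()(BB) => ()(BBB)   [B → B B]
()(BBB) => ()((B)BB)   [B → ( B )]
()((B)BB) => ()((())BB)   [B → ( )]
()((())BB) => ()((())()B)   [B → ( )]
()((())()B) => ()((())()())   [B → ( )]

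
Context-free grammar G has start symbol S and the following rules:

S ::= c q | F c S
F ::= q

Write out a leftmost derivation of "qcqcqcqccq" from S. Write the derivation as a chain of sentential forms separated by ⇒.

S ⇒ FcS   [S ::= F c S]
FcS ⇒ qcS   [F ::= q]
qcS ⇒ qcFcS   [S ::= F c S]
qcFcS ⇒ qcqcS   [F ::= q]
qcqcS ⇒ qcqcFcS   [S ::= F c S]
qcqcFcS ⇒ qcqcqcS   [F ::= q]
qcqcqcS ⇒ qcqcqcFcS   [S ::= F c S]
qcqcqcFcS ⇒ qcqcqcqcS   [F ::= q]
qcqcqcqcS ⇒ qcqcqcqccq   [S ::= c q]

S ⇒ FcS ⇒ qcS ⇒ qcFcS ⇒ qcqcS ⇒ qcqcFcS ⇒ qcqcqcS ⇒ qcqcqcFcS ⇒ qcqcqcqcS ⇒ qcqcqcqccq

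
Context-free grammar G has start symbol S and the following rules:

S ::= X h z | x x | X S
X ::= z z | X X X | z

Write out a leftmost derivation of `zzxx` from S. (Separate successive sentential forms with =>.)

S => XS   [S ::= X S]
XS => zS   [X ::= z]
zS => zXS   [S ::= X S]
zXS => zzS   [X ::= z]
zzS => zzxx   [S ::= x x]

S => XS => zS => zXS => zzS => zzxx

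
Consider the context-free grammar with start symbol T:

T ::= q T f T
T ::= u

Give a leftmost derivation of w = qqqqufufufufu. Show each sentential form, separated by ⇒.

T ⇒ qTfT   [T ::= q T f T]
qTfT ⇒ qqTfTfT   [T ::= q T f T]
qqTfTfT ⇒ qqqTfTfTfT   [T ::= q T f T]
qqqTfTfTfT ⇒ qqqqTfTfTfTfT   [T ::= q T f T]
qqqqTfTfTfTfT ⇒ qqqqufTfTfTfT   [T ::= u]
qqqqufTfTfTfT ⇒ qqqqufufTfTfT   [T ::= u]
qqqqufufTfTfT ⇒ qqqqufufufTfT   [T ::= u]
qqqqufufufTfT ⇒ qqqqufufufufT   [T ::= u]
qqqqufufufufT ⇒ qqqqufufufufu   [T ::= u]

T ⇒ qTfT ⇒ qqTfTfT ⇒ qqqTfTfTfT ⇒ qqqqTfTfTfTfT ⇒ qqqqufTfTfTfT ⇒ qqqqufufTfTfT ⇒ qqqqufufufTfT ⇒ qqqqufufufufT ⇒ qqqqufufufufu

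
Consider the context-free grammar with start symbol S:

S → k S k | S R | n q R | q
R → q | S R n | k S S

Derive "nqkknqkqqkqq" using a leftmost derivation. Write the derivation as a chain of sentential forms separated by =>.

S => nqR => nqkSS => nqkSRS => nqkkSkRS => nqkknqRkRS => nqkknqkSSkRS => nqkknqkqSkRS => nqkknqkqqkRS => nqkknqkqqkqS => nqkknqkqqkqq

S => nqR   [S → n q R]
nqR => nqkSS   [R → k S S]
nqkSS => nqkSRS   [S → S R]
nqkSRS => nqkkSkRS   [S → k S k]
nqkkSkRS => nqkknqRkRS   [S → n q R]
nqkknqRkRS => nqkknqkSSkRS   [R → k S S]
nqkknqkSSkRS => nqkknqkqSkRS   [S → q]
nqkknqkqSkRS => nqkknqkqqkRS   [S → q]
nqkknqkqqkRS => nqkknqkqqkqS   [R → q]
nqkknqkqqkqS => nqkknqkqqkqq   [S → q]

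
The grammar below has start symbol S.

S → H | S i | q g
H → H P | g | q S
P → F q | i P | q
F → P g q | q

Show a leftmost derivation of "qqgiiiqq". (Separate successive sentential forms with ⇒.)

S ⇒ H ⇒ HP ⇒ qSP ⇒ qSiP ⇒ qSiiP ⇒ qqgiiP ⇒ qqgiiiP ⇒ qqgiiiFq ⇒ qqgiiiqq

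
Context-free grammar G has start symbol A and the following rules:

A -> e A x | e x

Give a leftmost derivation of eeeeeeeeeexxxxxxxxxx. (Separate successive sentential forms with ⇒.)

A ⇒ eAx ⇒ eeAxx ⇒ eeeAxxx ⇒ eeeeAxxxx ⇒ eeeeeAxxxxx ⇒ eeeeeeAxxxxxx ⇒ eeeeeeeAxxxxxxx ⇒ eeeeeeeeAxxxxxxxx ⇒ eeeeeeeeeAxxxxxxxxx ⇒ eeeeeeeeeexxxxxxxxxx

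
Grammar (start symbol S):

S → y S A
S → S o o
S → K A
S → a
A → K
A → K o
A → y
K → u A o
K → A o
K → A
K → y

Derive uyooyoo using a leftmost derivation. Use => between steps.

S => KA   [S → K A]
KA => AA   [K → A]
AA => KoA   [A → K o]
KoA => uAooA   [K → u A o]
uAooA => uyooA   [A → y]
uyooA => uyooKo   [A → K o]
uyooKo => uyooAoo   [K → A o]
uyooAoo => uyooyoo   [A → y]

S => KA => AA => KoA => uAooA => uyooA => uyooKo => uyooAoo => uyooyoo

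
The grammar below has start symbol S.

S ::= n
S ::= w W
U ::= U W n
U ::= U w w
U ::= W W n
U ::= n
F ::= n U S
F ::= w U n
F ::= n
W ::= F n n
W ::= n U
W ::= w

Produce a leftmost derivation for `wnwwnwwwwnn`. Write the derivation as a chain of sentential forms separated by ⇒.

S ⇒ wW ⇒ wFnn ⇒ wnUSnn ⇒ wnUwwSnn ⇒ wnWWnwwSnn ⇒ wnwWnwwSnn ⇒ wnwwnwwSnn ⇒ wnwwnwwwWnn ⇒ wnwwnwwwwnn

S ⇒ wW   [S ::= w W]
wW ⇒ wFnn   [W ::= F n n]
wFnn ⇒ wnUSnn   [F ::= n U S]
wnUSnn ⇒ wnUwwSnn   [U ::= U w w]
wnUwwSnn ⇒ wnWWnwwSnn   [U ::= W W n]
wnWWnwwSnn ⇒ wnwWnwwSnn   [W ::= w]
wnwWnwwSnn ⇒ wnwwnwwSnn   [W ::= w]
wnwwnwwSnn ⇒ wnwwnwwwWnn   [S ::= w W]
wnwwnwwwWnn ⇒ wnwwnwwwwnn   [W ::= w]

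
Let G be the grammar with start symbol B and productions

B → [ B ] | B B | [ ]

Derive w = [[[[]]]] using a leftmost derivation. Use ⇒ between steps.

B ⇒ [B]   [B → [ B ]]
[B] ⇒ [[B]]   [B → [ B ]]
[[B]] ⇒ [[[B]]]   [B → [ B ]]
[[[B]]] ⇒ [[[[]]]]   [B → [ ]]

B⇒[B]⇒[[B]]⇒[[[B]]]⇒[[[[]]]]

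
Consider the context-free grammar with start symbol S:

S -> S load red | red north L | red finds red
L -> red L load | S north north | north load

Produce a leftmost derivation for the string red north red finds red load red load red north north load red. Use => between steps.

S => S load red   [S -> S load red]
S load red => red north L load red   [S -> red north L]
red north L load red => red north S north north load red   [L -> S north north]
red north S north north load red => red north S load red north north load red   [S -> S load red]
red north S load red north north load red => red north S load red load red north north load red   [S -> S load red]
red north S load red load red north north load red => red north red finds red load red load red north north load red   [S -> red finds red]

S => S load red => red north L load red => red north S north north load red => red north S load red north north load red => red north S load red load red north north load red => red north red finds red load red load red north north load red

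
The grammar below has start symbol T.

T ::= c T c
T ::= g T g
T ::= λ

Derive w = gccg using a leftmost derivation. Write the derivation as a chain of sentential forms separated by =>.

T => gTg   [T ::= g T g]
gTg => gcTcg   [T ::= c T c]
gcTcg => gccg   [T ::= λ]

T => gTg => gcTcg => gccg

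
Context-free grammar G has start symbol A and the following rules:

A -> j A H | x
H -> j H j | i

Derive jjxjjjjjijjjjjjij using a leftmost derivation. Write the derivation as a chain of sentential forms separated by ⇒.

A ⇒ jAH   [A -> j A H]
jAH ⇒ jjAHH   [A -> j A H]
jjAHH ⇒ jjxHH   [A -> x]
jjxHH ⇒ jjxjHjH   [H -> j H j]
jjxjHjH ⇒ jjxjjHjjH   [H -> j H j]
jjxjjHjjH ⇒ jjxjjjHjjjH   [H -> j H j]
jjxjjjHjjjH ⇒ jjxjjjjHjjjjH   [H -> j H j]
jjxjjjjHjjjjH ⇒ jjxjjjjjHjjjjjH   [H -> j H j]
jjxjjjjjHjjjjjH ⇒ jjxjjjjjijjjjjH   [H -> i]
jjxjjjjjijjjjjH ⇒ jjxjjjjjijjjjjjHj   [H -> j H j]
jjxjjjjjijjjjjjHj ⇒ jjxjjjjjijjjjjjij   [H -> i]

A ⇒ jAH ⇒ jjAHH ⇒ jjxHH ⇒ jjxjHjH ⇒ jjxjjHjjH ⇒ jjxjjjHjjjH ⇒ jjxjjjjHjjjjH ⇒ jjxjjjjjHjjjjjH ⇒ jjxjjjjjijjjjjH ⇒ jjxjjjjjijjjjjjHj ⇒ jjxjjjjjijjjjjjij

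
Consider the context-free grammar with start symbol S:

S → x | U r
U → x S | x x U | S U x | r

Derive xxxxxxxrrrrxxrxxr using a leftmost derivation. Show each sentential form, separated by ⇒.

S ⇒ Ur   [S → U r]
Ur ⇒ SUxr   [U → S U x]
SUxr ⇒ xUxr   [S → x]
xUxr ⇒ xSUxxr   [U → S U x]
xSUxxr ⇒ xUrUxxr   [S → U r]
xUrUxxr ⇒ xxSrUxxr   [U → x S]
xxSrUxxr ⇒ xxUrrUxxr   [S → U r]
xxUrrUxxr ⇒ xxxxUrrUxxr   [U → x x U]
xxxxUrrUxxr ⇒ xxxxxxUrrUxxr   [U → x x U]
xxxxxxUrrUxxr ⇒ xxxxxxxSrrUxxr   [U → x S]
xxxxxxxSrrUxxr ⇒ xxxxxxxUrrrUxxr   [S → U r]
xxxxxxxUrrrUxxr ⇒ xxxxxxxrrrrUxxr   [U → r]
xxxxxxxrrrrUxxr ⇒ xxxxxxxrrrrxxUxxr   [U → x x U]
xxxxxxxrrrrxxUxxr ⇒ xxxxxxxrrrrxxrxxr   [U → r]

S⇒Ur⇒SUxr⇒xUxr⇒xSUxxr⇒xUrUxxr⇒xxSrUxxr⇒xxUrrUxxr⇒xxxxUrrUxxr⇒xxxxxxUrrUxxr⇒xxxxxxxSrrUxxr⇒xxxxxxxUrrrUxxr⇒xxxxxxxrrrrUxxr⇒xxxxxxxrrrrxxUxxr⇒xxxxxxxrrrrxxrxxr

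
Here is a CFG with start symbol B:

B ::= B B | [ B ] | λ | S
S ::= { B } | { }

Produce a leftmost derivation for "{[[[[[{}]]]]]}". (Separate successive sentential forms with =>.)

B=>S=>{B}=>{[B]}=>{[[B]]}=>{[[[B]]]}=>{[[[[B]]]]}=>{[[[[[B]]]]]}=>{[[[[[S]]]]]}=>{[[[[[{}]]]]]}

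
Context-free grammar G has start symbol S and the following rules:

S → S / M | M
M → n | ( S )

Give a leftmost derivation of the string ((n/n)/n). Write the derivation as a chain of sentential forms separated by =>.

S => M => (S) => (S/M) => (M/M) => ((S)/M) => ((S/M)/M) => ((M/M)/M) => ((n/M)/M) => ((n/n)/M) => ((n/n)/n)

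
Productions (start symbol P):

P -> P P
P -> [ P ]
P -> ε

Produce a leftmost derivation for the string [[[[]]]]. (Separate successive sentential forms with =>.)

P => [P] => [[P]] => [[PP]] => [[PPP]] => [[[P]PP]] => [[[[P]]PP]] => [[[[]]PP]] => [[[[]]P]] => [[[[]]]]

P => [P]   [P -> [ P ]]
[P] => [[P]]   [P -> [ P ]]
[[P]] => [[PP]]   [P -> P P]
[[PP]] => [[PPP]]   [P -> P P]
[[PPP]] => [[[P]PP]]   [P -> [ P ]]
[[[P]PP]] => [[[[P]]PP]]   [P -> [ P ]]
[[[[P]]PP]] => [[[[]]PP]]   [P -> ε]
[[[[]]PP]] => [[[[]]P]]   [P -> ε]
[[[[]]P]] => [[[[]]]]   [P -> ε]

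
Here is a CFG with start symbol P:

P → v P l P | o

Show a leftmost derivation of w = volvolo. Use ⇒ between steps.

P ⇒ vPlP   [P → v P l P]
vPlP ⇒ volP   [P → o]
volP ⇒ volvPlP   [P → v P l P]
volvPlP ⇒ volvolP   [P → o]
volvolP ⇒ volvolo   [P → o]

P ⇒ vPlP ⇒ volP ⇒ volvPlP ⇒ volvolP ⇒ volvolo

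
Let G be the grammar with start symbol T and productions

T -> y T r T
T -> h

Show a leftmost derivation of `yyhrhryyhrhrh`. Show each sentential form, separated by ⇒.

T⇒yTrT⇒yyTrTrT⇒yyhrTrT⇒yyhrhrT⇒yyhrhryTrT⇒yyhrhryyTrTrT⇒yyhrhryyhrTrT⇒yyhrhryyhrhrT⇒yyhrhryyhrhrh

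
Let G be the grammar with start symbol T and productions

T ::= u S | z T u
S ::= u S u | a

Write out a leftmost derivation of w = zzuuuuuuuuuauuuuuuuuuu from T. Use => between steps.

T => zTu => zzTuu => zzuSuu => zzuuSuuu => zzuuuSuuuu => zzuuuuSuuuuu => zzuuuuuSuuuuuu => zzuuuuuuSuuuuuuu => zzuuuuuuuSuuuuuuuu => zzuuuuuuuuSuuuuuuuuu => zzuuuuuuuuuSuuuuuuuuuu => zzuuuuuuuuuauuuuuuuuuu

T => zTu   [T ::= z T u]
zTu => zzTuu   [T ::= z T u]
zzTuu => zzuSuu   [T ::= u S]
zzuSuu => zzuuSuuu   [S ::= u S u]
zzuuSuuu => zzuuuSuuuu   [S ::= u S u]
zzuuuSuuuu => zzuuuuSuuuuu   [S ::= u S u]
zzuuuuSuuuuu => zzuuuuuSuuuuuu   [S ::= u S u]
zzuuuuuSuuuuuu => zzuuuuuuSuuuuuuu   [S ::= u S u]
zzuuuuuuSuuuuuuu => zzuuuuuuuSuuuuuuuu   [S ::= u S u]
zzuuuuuuuSuuuuuuuu => zzuuuuuuuuSuuuuuuuuu   [S ::= u S u]
zzuuuuuuuuSuuuuuuuuu => zzuuuuuuuuuSuuuuuuuuuu   [S ::= u S u]
zzuuuuuuuuuSuuuuuuuuuu => zzuuuuuuuuuauuuuuuuuuu   [S ::= a]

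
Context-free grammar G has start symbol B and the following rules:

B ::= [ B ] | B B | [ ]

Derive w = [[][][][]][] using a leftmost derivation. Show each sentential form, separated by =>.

B => BB   [B ::= B B]
BB => [B]B   [B ::= [ B ]]
[B]B => [BB]B   [B ::= B B]
[BB]B => [BBB]B   [B ::= B B]
[BBB]B => [BBBB]B   [B ::= B B]
[BBBB]B => [[]BBB]B   [B ::= [ ]]
[[]BBB]B => [[][]BB]B   [B ::= [ ]]
[[][]BB]B => [[][][]B]B   [B ::= [ ]]
[[][][]B]B => [[][][][]]B   [B ::= [ ]]
[[][][][]]B => [[][][][]][]   [B ::= [ ]]

B => BB => [B]B => [BB]B => [BBB]B => [BBBB]B => [[]BBB]B => [[][]BB]B => [[][][]B]B => [[][][][]]B => [[][][][]][]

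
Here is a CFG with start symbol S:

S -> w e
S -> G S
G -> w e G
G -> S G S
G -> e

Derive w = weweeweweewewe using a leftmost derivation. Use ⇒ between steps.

S ⇒ GS ⇒ SGSS ⇒ GSGSS ⇒ SGSSGSS ⇒ weGSSGSS ⇒ weweGSSGSS ⇒ weweeSSGSS ⇒ weweeweSGSS ⇒ weweeweweGSS ⇒ weweeweweeSS ⇒ weweeweweeweS ⇒ weweeweweewewe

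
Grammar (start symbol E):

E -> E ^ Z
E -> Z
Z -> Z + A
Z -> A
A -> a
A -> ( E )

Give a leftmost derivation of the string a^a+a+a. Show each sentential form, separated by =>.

E=>E^Z=>Z^Z=>A^Z=>a^Z=>a^Z+A=>a^Z+A+A=>a^A+A+A=>a^a+A+A=>a^a+a+A=>a^a+a+a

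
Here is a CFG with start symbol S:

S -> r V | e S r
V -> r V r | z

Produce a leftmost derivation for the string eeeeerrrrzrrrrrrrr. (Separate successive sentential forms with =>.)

S => eSr   [S -> e S r]
eSr => eeSrr   [S -> e S r]
eeSrr => eeeSrrr   [S -> e S r]
eeeSrrr => eeeeSrrrr   [S -> e S r]
eeeeSrrrr => eeeeeSrrrrr   [S -> e S r]
eeeeeSrrrrr => eeeeerVrrrrr   [S -> r V]
eeeeerVrrrrr => eeeeerrVrrrrrr   [V -> r V r]
eeeeerrVrrrrrr => eeeeerrrVrrrrrrr   [V -> r V r]
eeeeerrrVrrrrrrr => eeeeerrrrVrrrrrrrr   [V -> r V r]
eeeeerrrrVrrrrrrrr => eeeeerrrrzrrrrrrrr   [V -> z]

S => eSr => eeSrr => eeeSrrr => eeeeSrrrr => eeeeeSrrrrr => eeeeerVrrrrr => eeeeerrVrrrrrr => eeeeerrrVrrrrrrr => eeeeerrrrVrrrrrrrr => eeeeerrrrzrrrrrrrr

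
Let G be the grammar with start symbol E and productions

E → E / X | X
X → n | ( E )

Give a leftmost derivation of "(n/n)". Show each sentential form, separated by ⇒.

E ⇒ X   [E → X]
X ⇒ (E)   [X → ( E )]
(E) ⇒ (E/X)   [E → E / X]
(E/X) ⇒ (X/X)   [E → X]
(X/X) ⇒ (n/X)   [X → n]
(n/X) ⇒ (n/n)   [X → n]

E⇒X⇒(E)⇒(E/X)⇒(X/X)⇒(n/X)⇒(n/n)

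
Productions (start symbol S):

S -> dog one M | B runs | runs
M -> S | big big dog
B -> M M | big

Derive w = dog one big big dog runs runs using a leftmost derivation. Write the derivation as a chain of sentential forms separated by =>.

S => dog one M => dog one S => dog one B runs => dog one M M runs => dog one big big dog M runs => dog one big big dog S runs => dog one big big dog runs runs

S => dog one M   [S -> dog one M]
dog one M => dog one S   [M -> S]
dog one S => dog one B runs   [S -> B runs]
dog one B runs => dog one M M runs   [B -> M M]
dog one M M runs => dog one big big dog M runs   [M -> big big dog]
dog one big big dog M runs => dog one big big dog S runs   [M -> S]
dog one big big dog S runs => dog one big big dog runs runs   [S -> runs]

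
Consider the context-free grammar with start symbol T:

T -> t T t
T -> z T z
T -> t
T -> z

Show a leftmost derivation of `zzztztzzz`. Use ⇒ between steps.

T ⇒ zTz ⇒ zzTzz ⇒ zzzTzzz ⇒ zzztTtzzz ⇒ zzztztzzz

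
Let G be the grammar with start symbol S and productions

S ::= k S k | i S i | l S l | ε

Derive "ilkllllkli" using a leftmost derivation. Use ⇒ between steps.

S ⇒ iSi   [S ::= i S i]
iSi ⇒ ilSli   [S ::= l S l]
ilSli ⇒ ilkSkli   [S ::= k S k]
ilkSkli ⇒ ilklSlkli   [S ::= l S l]
ilklSlkli ⇒ ilkllSllkli   [S ::= l S l]
ilkllSllkli ⇒ ilkllllkli   [S ::= ε]

S ⇒ iSi ⇒ ilSli ⇒ ilkSkli ⇒ ilklSlkli ⇒ ilkllSllkli ⇒ ilkllllkli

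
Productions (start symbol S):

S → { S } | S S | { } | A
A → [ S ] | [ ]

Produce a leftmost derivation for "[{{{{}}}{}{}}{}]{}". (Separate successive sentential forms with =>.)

S => SS   [S → S S]
SS => AS   [S → A]
AS => [S]S   [A → [ S ]]
[S]S => [SS]S   [S → S S]
[SS]S => [{S}S]S   [S → { S }]
[{S}S]S => [{SS}S]S   [S → S S]
[{SS}S]S => [{SSS}S]S   [S → S S]
[{SSS}S]S => [{{S}SS}S]S   [S → { S }]
[{{S}SS}S]S => [{{{S}}SS}S]S   [S → { S }]
[{{{S}}SS}S]S => [{{{{}}}SS}S]S   [S → { }]
[{{{{}}}SS}S]S => [{{{{}}}{}S}S]S   [S → { }]
[{{{{}}}{}S}S]S => [{{{{}}}{}{}}S]S   [S → { }]
[{{{{}}}{}{}}S]S => [{{{{}}}{}{}}{}]S   [S → { }]
[{{{{}}}{}{}}{}]S => [{{{{}}}{}{}}{}]{}   [S → { }]

S => SS => AS => [S]S => [SS]S => [{S}S]S => [{SS}S]S => [{SSS}S]S => [{{S}SS}S]S => [{{{S}}SS}S]S => [{{{{}}}SS}S]S => [{{{{}}}{}S}S]S => [{{{{}}}{}{}}S]S => [{{{{}}}{}{}}{}]S => [{{{{}}}{}{}}{}]{}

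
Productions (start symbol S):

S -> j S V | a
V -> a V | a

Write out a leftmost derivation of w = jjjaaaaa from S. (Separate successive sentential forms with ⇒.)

S ⇒ jSV   [S -> j S V]
jSV ⇒ jjSVV   [S -> j S V]
jjSVV ⇒ jjjSVVV   [S -> j S V]
jjjSVVV ⇒ jjjaVVV   [S -> a]
jjjaVVV ⇒ jjjaaVVV   [V -> a V]
jjjaaVVV ⇒ jjjaaaVV   [V -> a]
jjjaaaVV ⇒ jjjaaaaV   [V -> a]
jjjaaaaV ⇒ jjjaaaaa   [V -> a]

S ⇒ jSV ⇒ jjSVV ⇒ jjjSVVV ⇒ jjjaVVV ⇒ jjjaaVVV ⇒ jjjaaaVV ⇒ jjjaaaaV ⇒ jjjaaaaa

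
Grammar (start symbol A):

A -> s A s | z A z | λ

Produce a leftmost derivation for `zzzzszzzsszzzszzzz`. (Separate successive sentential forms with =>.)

A => zAz => zzAzz => zzzAzzz => zzzzAzzzz => zzzzsAszzzz => zzzzszAzszzzz => zzzzszzAzzszzzz => zzzzszzzAzzzszzzz => zzzzszzzsAszzzszzzz => zzzzszzzsszzzszzzz

A => zAz   [A -> z A z]
zAz => zzAzz   [A -> z A z]
zzAzz => zzzAzzz   [A -> z A z]
zzzAzzz => zzzzAzzzz   [A -> z A z]
zzzzAzzzz => zzzzsAszzzz   [A -> s A s]
zzzzsAszzzz => zzzzszAzszzzz   [A -> z A z]
zzzzszAzszzzz => zzzzszzAzzszzzz   [A -> z A z]
zzzzszzAzzszzzz => zzzzszzzAzzzszzzz   [A -> z A z]
zzzzszzzAzzzszzzz => zzzzszzzsAszzzszzzz   [A -> s A s]
zzzzszzzsAszzzszzzz => zzzzszzzsszzzszzzz   [A -> λ]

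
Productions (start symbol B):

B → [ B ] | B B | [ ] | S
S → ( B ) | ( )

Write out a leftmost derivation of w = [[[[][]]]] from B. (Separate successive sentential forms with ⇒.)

B ⇒ [B]   [B → [ B ]]
[B] ⇒ [[B]]   [B → [ B ]]
[[B]] ⇒ [[[B]]]   [B → [ B ]]
[[[B]]] ⇒ [[[BB]]]   [B → B B]
[[[BB]]] ⇒ [[[[]B]]]   [B → [ ]]
[[[[]B]]] ⇒ [[[[][]]]]   [B → [ ]]

B⇒[B]⇒[[B]]⇒[[[B]]]⇒[[[BB]]]⇒[[[[]B]]]⇒[[[[][]]]]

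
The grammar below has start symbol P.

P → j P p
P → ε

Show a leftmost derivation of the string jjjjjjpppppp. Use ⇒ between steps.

P ⇒ jPp ⇒ jjPpp ⇒ jjjPppp ⇒ jjjjPpppp ⇒ jjjjjPppppp ⇒ jjjjjjPpppppp ⇒ jjjjjjpppppp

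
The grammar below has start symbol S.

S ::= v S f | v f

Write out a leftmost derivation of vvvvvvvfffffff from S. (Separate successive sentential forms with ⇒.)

S⇒vSf⇒vvSff⇒vvvSfff⇒vvvvSffff⇒vvvvvSfffff⇒vvvvvvSffffff⇒vvvvvvvfffffff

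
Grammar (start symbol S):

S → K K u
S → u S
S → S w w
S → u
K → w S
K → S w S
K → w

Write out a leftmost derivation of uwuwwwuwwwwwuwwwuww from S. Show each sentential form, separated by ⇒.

S ⇒ uS ⇒ uSww ⇒ uKKuww ⇒ uSwSKuww ⇒ uSwwwSKuww ⇒ uSwwwwwSKuww ⇒ uKKuwwwwwSKuww ⇒ uwSKuwwwwwSKuww ⇒ uwSwwKuwwwwwSKuww ⇒ uwuwwKuwwwwwSKuww ⇒ uwuwwwuwwwwwSKuww ⇒ uwuwwwuwwwwwSwwKuww ⇒ uwuwwwuwwwwwuwwKuww ⇒ uwuwwwuwwwwwuwwwuww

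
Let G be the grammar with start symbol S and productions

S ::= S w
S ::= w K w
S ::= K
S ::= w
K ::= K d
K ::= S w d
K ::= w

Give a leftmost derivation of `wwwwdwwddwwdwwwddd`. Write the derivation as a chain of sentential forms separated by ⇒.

S ⇒ K ⇒ Kd ⇒ Kdd ⇒ Swddd ⇒ Swwddd ⇒ Swwwddd ⇒ Kwwwddd ⇒ Swdwwwddd ⇒ wKwwdwwwddd ⇒ wKdwwdwwwddd ⇒ wSwddwwdwwwddd ⇒ wwKwwddwwdwwwddd ⇒ wwSwdwwddwwdwwwddd ⇒ wwwwdwwddwwdwwwddd

S ⇒ K   [S ::= K]
K ⇒ Kd   [K ::= K d]
Kd ⇒ Kdd   [K ::= K d]
Kdd ⇒ Swddd   [K ::= S w d]
Swddd ⇒ Swwddd   [S ::= S w]
Swwddd ⇒ Swwwddd   [S ::= S w]
Swwwddd ⇒ Kwwwddd   [S ::= K]
Kwwwddd ⇒ Swdwwwddd   [K ::= S w d]
Swdwwwddd ⇒ wKwwdwwwddd   [S ::= w K w]
wKwwdwwwddd ⇒ wKdwwdwwwddd   [K ::= K d]
wKdwwdwwwddd ⇒ wSwddwwdwwwddd   [K ::= S w d]
wSwddwwdwwwddd ⇒ wwKwwddwwdwwwddd   [S ::= w K w]
wwKwwddwwdwwwddd ⇒ wwSwdwwddwwdwwwddd   [K ::= S w d]
wwSwdwwddwwdwwwddd ⇒ wwwwdwwddwwdwwwddd   [S ::= w]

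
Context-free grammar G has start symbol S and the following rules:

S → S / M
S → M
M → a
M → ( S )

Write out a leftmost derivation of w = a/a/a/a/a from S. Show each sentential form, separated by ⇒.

S ⇒ S/M   [S → S / M]
S/M ⇒ S/M/M   [S → S / M]
S/M/M ⇒ S/M/M/M   [S → S / M]
S/M/M/M ⇒ S/M/M/M/M   [S → S / M]
S/M/M/M/M ⇒ M/M/M/M/M   [S → M]
M/M/M/M/M ⇒ a/M/M/M/M   [M → a]
a/M/M/M/M ⇒ a/a/M/M/M   [M → a]
a/a/M/M/M ⇒ a/a/a/M/M   [M → a]
a/a/a/M/M ⇒ a/a/a/a/M   [M → a]
a/a/a/a/M ⇒ a/a/a/a/a   [M → a]

S⇒S/M⇒S/M/M⇒S/M/M/M⇒S/M/M/M/M⇒M/M/M/M/M⇒a/M/M/M/M⇒a/a/M/M/M⇒a/a/a/M/M⇒a/a/a/a/M⇒a/a/a/a/a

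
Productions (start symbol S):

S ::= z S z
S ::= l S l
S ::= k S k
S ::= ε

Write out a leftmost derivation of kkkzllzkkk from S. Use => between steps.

S => kSk => kkSkk => kkkSkkk => kkkzSzkkk => kkkzlSlzkkk => kkkzllzkkk

S => kSk   [S ::= k S k]
kSk => kkSkk   [S ::= k S k]
kkSkk => kkkSkkk   [S ::= k S k]
kkkSkkk => kkkzSzkkk   [S ::= z S z]
kkkzSzkkk => kkkzlSlzkkk   [S ::= l S l]
kkkzlSlzkkk => kkkzllzkkk   [S ::= ε]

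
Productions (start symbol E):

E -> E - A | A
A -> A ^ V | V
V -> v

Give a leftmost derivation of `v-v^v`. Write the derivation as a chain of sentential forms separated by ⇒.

E⇒E-A⇒A-A⇒V-A⇒v-A⇒v-A^V⇒v-V^V⇒v-v^V⇒v-v^v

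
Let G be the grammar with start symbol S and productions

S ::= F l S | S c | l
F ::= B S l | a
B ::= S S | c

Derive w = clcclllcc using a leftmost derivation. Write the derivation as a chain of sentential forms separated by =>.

S=>FlS=>BSllS=>cSllS=>cScllS=>cSccllS=>clccllS=>clccllSc=>clccllScc=>clcclllcc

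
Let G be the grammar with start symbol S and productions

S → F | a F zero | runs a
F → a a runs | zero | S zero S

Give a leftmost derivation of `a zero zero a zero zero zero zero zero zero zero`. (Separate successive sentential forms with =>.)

S => F => S zero S => a F zero zero S => a S zero S zero zero S => a F zero S zero zero S => a S zero S zero S zero zero S => a F zero S zero S zero zero S => a zero zero S zero S zero zero S => a zero zero a F zero zero S zero zero S => a zero zero a zero zero zero S zero zero S => a zero zero a zero zero zero F zero zero S => a zero zero a zero zero zero zero zero zero S => a zero zero a zero zero zero zero zero zero F => a zero zero a zero zero zero zero zero zero zero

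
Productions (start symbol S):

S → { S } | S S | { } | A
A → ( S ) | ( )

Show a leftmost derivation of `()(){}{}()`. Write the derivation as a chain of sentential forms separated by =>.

S => SS => AS => ()S => ()SS => ()SSS => ()SSSS => ()ASSS => ()()SSS => ()(){}SS => ()(){}{}S => ()(){}{}A => ()(){}{}()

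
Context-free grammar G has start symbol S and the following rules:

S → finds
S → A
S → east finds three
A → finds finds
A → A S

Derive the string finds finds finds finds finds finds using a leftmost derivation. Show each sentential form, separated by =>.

S => A   [S → A]
A => A S   [A → A S]
A S => A S S   [A → A S]
A S S => A S S S   [A → A S]
A S S S => finds finds S S S   [A → finds finds]
finds finds S S S => finds finds finds S S   [S → finds]
finds finds finds S S => finds finds finds A S   [S → A]
finds finds finds A S => finds finds finds finds finds S   [A → finds finds]
finds finds finds finds finds S => finds finds finds finds finds finds   [S → finds]

S => A => A S => A S S => A S S S => finds finds S S S => finds finds finds S S => finds finds finds A S => finds finds finds finds finds S => finds finds finds finds finds finds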